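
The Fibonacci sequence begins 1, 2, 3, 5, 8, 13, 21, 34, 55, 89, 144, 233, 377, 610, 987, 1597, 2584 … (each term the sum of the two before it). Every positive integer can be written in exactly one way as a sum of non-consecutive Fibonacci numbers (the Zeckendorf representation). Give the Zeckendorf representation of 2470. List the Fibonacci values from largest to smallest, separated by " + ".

1597 + 610 + 233 + 21 + 8 + 1

Repeatedly subtract the largest Fibonacci number that fits:
take 1597 (≤ 2470); 2470 − 1597 = 873
take 610 (≤ 873); 873 − 610 = 263
take 233 (≤ 263); 263 − 233 = 30
take 21 (≤ 30); 30 − 21 = 9
take 8 (≤ 9); 9 − 8 = 1
take 1 (≤ 1); 1 − 1 = 0
So 2470 = 1597 + 610 + 233 + 21 + 8 + 1, with no two terms consecutive in the sequence.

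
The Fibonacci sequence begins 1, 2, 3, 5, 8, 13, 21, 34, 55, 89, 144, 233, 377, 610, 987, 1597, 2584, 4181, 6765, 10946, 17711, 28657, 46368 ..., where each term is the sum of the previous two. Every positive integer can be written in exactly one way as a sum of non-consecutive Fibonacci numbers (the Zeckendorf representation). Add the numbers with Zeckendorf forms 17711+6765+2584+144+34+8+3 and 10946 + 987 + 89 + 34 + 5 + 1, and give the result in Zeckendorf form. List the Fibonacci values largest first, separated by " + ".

28657 + 6765 + 2584 + 987 + 233 + 55 + 21 + 8 + 1

The two numbers are 27249 and 12062, so their sum is 39311.
Greedy algorithm:
take 28657 (≤ 39311); 39311 − 28657 = 10654
take 6765 (≤ 10654); 10654 − 6765 = 3889
take 2584 (≤ 3889); 3889 − 2584 = 1305
take 987 (≤ 1305); 1305 − 987 = 318
take 233 (≤ 318); 318 − 233 = 85
take 55 (≤ 85); 85 − 55 = 30
take 21 (≤ 30); 30 − 21 = 9
take 8 (≤ 9); 9 − 8 = 1
take 1 (≤ 1); 1 − 1 = 0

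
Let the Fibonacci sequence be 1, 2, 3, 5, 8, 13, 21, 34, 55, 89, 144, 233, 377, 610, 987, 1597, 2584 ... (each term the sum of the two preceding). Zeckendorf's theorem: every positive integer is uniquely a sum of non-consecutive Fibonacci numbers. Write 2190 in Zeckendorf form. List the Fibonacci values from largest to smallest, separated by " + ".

Greedy algorithm:
2190: greatest Fibonacci not exceeding it is 1597, leaving 593
593: greatest Fibonacci not exceeding it is 377, leaving 216
216: greatest Fibonacci not exceeding it is 144, leaving 72
72: greatest Fibonacci not exceeding it is 55, leaving 17
17: greatest Fibonacci not exceeding it is 13, leaving 4
4: greatest Fibonacci not exceeding it is 3, leaving 1
1: greatest Fibonacci not exceeding it is 1, leaving 0
So 2190 = 1597 + 377 + 144 + 55 + 13 + 3 + 1, with no two terms consecutive in the sequence.

1597 + 377 + 144 + 55 + 13 + 3 + 1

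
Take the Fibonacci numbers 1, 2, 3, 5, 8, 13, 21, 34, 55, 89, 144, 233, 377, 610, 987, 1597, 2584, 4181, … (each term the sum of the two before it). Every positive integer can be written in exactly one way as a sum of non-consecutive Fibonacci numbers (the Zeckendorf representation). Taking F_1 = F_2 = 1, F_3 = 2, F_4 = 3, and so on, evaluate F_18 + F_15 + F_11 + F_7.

3296

F_18 + F_15 + F_11 + F_7 = 2584 + 610 + 89 + 13 = 3296.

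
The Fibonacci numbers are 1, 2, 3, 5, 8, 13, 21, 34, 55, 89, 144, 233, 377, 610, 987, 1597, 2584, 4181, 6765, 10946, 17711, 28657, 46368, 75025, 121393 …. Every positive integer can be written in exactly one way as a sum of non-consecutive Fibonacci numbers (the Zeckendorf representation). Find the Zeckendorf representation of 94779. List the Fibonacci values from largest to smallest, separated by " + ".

75025 + 17711 + 1597 + 377 + 55 + 13 + 1

Greedily peel off the largest Fibonacci term at each step:
take 75025 (≤ 94779); 94779 − 75025 = 19754
take 17711 (≤ 19754); 19754 − 17711 = 2043
take 1597 (≤ 2043); 2043 − 1597 = 446
take 377 (≤ 446); 446 − 377 = 69
take 55 (≤ 69); 69 − 55 = 14
take 13 (≤ 14); 14 − 13 = 1
take 1 (≤ 1); 1 − 1 = 0
So 94779 = 75025 + 17711 + 1597 + 377 + 55 + 13 + 1, with no two terms consecutive in the sequence.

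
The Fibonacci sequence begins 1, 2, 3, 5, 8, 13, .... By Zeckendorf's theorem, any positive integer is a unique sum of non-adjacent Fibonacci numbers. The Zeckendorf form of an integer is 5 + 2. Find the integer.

5 + 2 = 7.

7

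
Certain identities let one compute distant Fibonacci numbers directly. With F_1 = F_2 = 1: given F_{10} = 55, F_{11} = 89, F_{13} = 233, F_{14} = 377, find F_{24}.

46368

By the addition formula F_{m+n} = F_m F_{n+1} + F_{m−1} F_n with m=11, n=13: F_{24} = 89·377 + 55·233 = 33553 + 12815 = 46368.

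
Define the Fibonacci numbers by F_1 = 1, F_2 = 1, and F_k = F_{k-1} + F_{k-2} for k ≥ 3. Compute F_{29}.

Iterating the recurrence up to F_{25} = 75025 and F_{24} = 46368:
F_{26} = F_{25} + F_{24} = 75025 + 46368 = 121393
F_{27} = F_{26} + F_{25} = 121393 + 75025 = 196418
F_{28} = F_{27} + F_{26} = 196418 + 121393 = 317811
F_{29} = F_{28} + F_{27} = 317811 + 196418 = 514229

514229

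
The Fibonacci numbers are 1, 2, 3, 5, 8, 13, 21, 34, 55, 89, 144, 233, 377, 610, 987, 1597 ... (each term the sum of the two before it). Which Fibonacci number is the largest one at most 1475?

987

987 ≤ 1475 < 1597, so the largest Fibonacci number not exceeding 1475 is 987.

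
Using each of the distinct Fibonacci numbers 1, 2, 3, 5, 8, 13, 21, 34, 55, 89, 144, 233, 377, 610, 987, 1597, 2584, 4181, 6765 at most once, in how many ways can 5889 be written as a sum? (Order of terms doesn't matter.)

Starting from the Zeckendorf form and repeatedly splitting a term F_k into F_{k−1} + F_{k−2} (when neither is already used) reaches every representation.
5889 = 4181+1597+89+21+1 = 4181+1597+89+13+8+1 = 4181+1597+55+34+21+1 = 4181+987+610+89+21+1 = … (32 more), for 36 in all.

36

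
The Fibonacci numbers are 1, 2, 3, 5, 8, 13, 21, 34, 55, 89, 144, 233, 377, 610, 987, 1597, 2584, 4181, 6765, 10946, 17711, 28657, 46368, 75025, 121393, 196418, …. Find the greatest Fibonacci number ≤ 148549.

121393 ≤ 148549 < 196418, so the largest Fibonacci number not exceeding 148549 is 121393.

121393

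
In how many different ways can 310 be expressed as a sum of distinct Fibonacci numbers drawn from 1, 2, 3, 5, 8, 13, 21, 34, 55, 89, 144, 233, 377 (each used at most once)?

Each representation comes from the Zeckendorf form by replacing some F_k with F_{k−1} + F_{k−2} where possible.
310 = 233+55+21+1 = 233+55+13+8+1 = 144+89+55+21+1 = 233+55+13+5+3+1 = 233+34+21+13+8+1 = … (5 more), for 10 in all.

10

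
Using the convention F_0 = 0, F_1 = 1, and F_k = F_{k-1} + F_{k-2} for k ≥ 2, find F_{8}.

21

Iterating the recurrence up to F_{4} = 3 and F_{3} = 2:
F_{5} = F_{4} + F_{3} = 3 + 2 = 5
F_{6} = F_{5} + F_{4} = 5 + 3 = 8
F_{7} = F_{6} + F_{5} = 8 + 5 = 13
F_{8} = F_{7} + F_{6} = 13 + 8 = 21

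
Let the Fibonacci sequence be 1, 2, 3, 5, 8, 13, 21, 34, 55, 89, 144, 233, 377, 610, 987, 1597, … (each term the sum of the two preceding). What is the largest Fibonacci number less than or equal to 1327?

987 ≤ 1327 < 1597, so the largest Fibonacci number not exceeding 1327 is 987.

987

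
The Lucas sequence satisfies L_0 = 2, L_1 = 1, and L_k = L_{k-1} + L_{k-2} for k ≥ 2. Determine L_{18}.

5778

Iterating the recurrence up to L_{11} = 199 and L_{10} = 123:
L_{12} = L_{11} + L_{10} = 199 + 123 = 322
L_{13} = L_{12} + L_{11} = 322 + 199 = 521
L_{14} = L_{13} + L_{12} = 521 + 322 = 843
L_{15} = L_{14} + L_{13} = 843 + 521 = 1364
L_{16} = L_{15} + L_{14} = 1364 + 843 = 2207
L_{17} = L_{16} + L_{15} = 2207 + 1364 = 3571
L_{18} = L_{17} + L_{16} = 3571 + 2207 = 5778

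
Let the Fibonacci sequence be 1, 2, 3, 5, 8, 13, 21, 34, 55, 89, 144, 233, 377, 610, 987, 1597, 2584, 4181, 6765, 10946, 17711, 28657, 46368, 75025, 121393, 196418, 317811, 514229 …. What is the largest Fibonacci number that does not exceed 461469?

317811 ≤ 461469 < 514229, so the largest Fibonacci number not exceeding 461469 is 317811.

317811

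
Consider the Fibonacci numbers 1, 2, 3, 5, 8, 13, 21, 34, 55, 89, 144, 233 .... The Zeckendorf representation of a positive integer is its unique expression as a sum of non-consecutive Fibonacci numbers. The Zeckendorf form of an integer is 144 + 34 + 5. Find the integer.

144 + 34 + 5 = 183.

183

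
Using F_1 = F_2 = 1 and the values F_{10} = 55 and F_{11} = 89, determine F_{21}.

10946

By F_{2k+1} = F_k² + F_{k+1}²: F_{21} = 55² + 89² = 3025 + 7921 = 10946.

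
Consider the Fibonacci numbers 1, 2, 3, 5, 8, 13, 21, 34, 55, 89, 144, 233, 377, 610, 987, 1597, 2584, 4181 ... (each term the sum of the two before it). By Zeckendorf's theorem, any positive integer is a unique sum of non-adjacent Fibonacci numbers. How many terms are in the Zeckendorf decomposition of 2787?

5

Greedy algorithm:
2584 ≤ 2787 < 4181, so take 2584; remainder 203
144 ≤ 203 < 233, so take 144; remainder 59
55 ≤ 59 < 89, so take 55; remainder 4
3 ≤ 4 < 5, so take 3; remainder 1
1 ≤ 1 < 2, so take 1; remainder 0
2787 = 2584 + 144 + 55 + 3 + 1, which has 5 terms.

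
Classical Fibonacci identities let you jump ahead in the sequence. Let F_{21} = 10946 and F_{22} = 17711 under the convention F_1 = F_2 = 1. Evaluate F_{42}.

267914296

By the doubling identity F_{2k} = F_k(2F_{k+1} − F_k): F_{42} = 10946·(2·17711 − 10946) = 10946·24476 = 267914296.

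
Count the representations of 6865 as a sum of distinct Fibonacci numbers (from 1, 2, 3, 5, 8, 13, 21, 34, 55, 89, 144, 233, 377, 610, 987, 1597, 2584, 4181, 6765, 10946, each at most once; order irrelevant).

Each representation comes from the Zeckendorf form by replacing some F_k with F_{k−1} + F_{k−2} where possible.
6865 = 6765+89+8+3 = 6765+89+8+2+1 = 6765+55+34+8+3 = 4181+2584+89+8+3 = 6765+89+5+3+2+1 = … (40 more), for 45 in all.

45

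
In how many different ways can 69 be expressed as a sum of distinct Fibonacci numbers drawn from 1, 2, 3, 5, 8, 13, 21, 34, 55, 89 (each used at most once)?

6

69 = 55+13+1 = 55+8+5+1 = 34+21+13+1 = 55+8+3+2+1 = 34+21+8+5+1 = … (1 more), for 6 in all.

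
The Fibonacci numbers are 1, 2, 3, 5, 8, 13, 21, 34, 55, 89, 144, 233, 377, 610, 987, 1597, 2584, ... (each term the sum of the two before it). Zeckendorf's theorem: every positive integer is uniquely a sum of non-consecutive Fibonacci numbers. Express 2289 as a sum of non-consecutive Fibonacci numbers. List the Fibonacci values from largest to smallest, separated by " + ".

1597 + 610 + 55 + 21 + 5 + 1

subtract 1597 from 2289: 692 remains
subtract 610 from 692: 82 remains
subtract 55 from 82: 27 remains
subtract 21 from 27: 6 remains
subtract 5 from 6: 1 remains
subtract 1 from 1: 0 remains
So 2289 = 1597 + 610 + 55 + 21 + 5 + 1, with no two terms consecutive in the sequence.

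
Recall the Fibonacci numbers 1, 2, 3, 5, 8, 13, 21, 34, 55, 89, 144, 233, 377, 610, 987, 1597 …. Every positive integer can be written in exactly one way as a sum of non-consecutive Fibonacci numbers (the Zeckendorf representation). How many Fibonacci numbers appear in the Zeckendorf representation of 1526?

5

Greedy algorithm:
987 ≤ 1526 < 1597, so take 987; remainder 539
377 ≤ 539 < 610, so take 377; remainder 162
144 ≤ 162 < 233, so take 144; remainder 18
13 ≤ 18 < 21, so take 13; remainder 5
5 ≤ 5 < 8, so take 5; remainder 0
1526 = 987 + 377 + 144 + 13 + 5, which has 5 terms.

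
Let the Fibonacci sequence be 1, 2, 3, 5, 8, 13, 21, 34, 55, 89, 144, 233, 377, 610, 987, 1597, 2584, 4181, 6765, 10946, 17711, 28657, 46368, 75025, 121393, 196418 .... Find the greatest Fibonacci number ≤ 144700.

121393

121393 ≤ 144700 < 196418, so the largest Fibonacci number not exceeding 144700 is 121393.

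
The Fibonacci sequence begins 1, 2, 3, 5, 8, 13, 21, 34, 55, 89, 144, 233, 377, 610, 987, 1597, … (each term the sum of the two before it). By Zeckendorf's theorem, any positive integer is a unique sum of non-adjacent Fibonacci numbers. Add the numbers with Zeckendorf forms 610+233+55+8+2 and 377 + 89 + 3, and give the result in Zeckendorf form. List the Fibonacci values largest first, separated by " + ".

987 + 377 + 13

The two numbers are 908 and 469, so their sum is 1377.
Greedy algorithm:
1377 − 987 = 390
390 − 377 = 13
13 − 13 = 0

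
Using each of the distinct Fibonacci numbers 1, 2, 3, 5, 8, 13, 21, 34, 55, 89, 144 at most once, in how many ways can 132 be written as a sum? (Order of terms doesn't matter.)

132 = 89+34+8+1 = 89+34+5+3+1 = 89+21+13+8+1 = 89+21+13+5+3+1 = 55+34+21+13+8+1 = … (1 more), for 6 in all.

6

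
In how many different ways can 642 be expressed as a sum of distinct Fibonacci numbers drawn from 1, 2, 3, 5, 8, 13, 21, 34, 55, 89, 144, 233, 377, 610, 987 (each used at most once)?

16

Starting from the Zeckendorf form and repeatedly splitting a term F_k into F_{k−1} + F_{k−2} (when neither is already used) reaches every representation.
642 = 610+21+8+3 = 610+21+8+2+1 = 377+233+21+8+3 = … (13 more), for 16 in all.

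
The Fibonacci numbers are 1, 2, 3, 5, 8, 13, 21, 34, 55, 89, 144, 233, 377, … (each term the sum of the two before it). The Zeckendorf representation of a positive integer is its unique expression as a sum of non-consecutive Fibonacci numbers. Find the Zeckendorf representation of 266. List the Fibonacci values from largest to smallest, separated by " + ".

Greedily peel off the largest Fibonacci term at each step:
largest Fibonacci ≤ 266 is 233; 266 − 233 = 33
largest Fibonacci ≤ 33 is 21; 33 − 21 = 12
largest Fibonacci ≤ 12 is 8; 12 − 8 = 4
largest Fibonacci ≤ 4 is 3; 4 − 3 = 1
largest Fibonacci ≤ 1 is 1; 1 − 1 = 0
So 266 = 233 + 21 + 8 + 3 + 1, with no two terms consecutive in the sequence.

233 + 21 + 8 + 3 + 1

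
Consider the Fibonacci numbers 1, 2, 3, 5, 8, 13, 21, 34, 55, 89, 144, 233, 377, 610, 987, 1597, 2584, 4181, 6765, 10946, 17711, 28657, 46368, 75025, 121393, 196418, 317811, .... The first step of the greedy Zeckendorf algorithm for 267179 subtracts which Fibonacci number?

196418 ≤ 267179 < 317811, so the largest Fibonacci number not exceeding 267179 is 196418.

196418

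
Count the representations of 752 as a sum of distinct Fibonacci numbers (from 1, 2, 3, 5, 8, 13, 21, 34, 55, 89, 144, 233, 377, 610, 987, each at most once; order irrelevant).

752 = 610+89+34+13+5+1 = 610+89+34+13+3+2+1 = 377+233+89+34+13+5+1 = 610+89+34+8+5+3+2+1 = 377+233+89+34+13+3+2+1 = … (6 more), for 11 in all.

11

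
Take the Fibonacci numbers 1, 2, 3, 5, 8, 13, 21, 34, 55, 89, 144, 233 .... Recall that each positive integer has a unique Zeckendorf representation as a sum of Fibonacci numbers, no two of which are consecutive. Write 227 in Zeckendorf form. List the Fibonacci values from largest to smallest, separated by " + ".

Greedily peel off the largest Fibonacci term at each step:
largest Fibonacci ≤ 227 is 144; 227 − 144 = 83
largest Fibonacci ≤ 83 is 55; 83 − 55 = 28
largest Fibonacci ≤ 28 is 21; 28 − 21 = 7
largest Fibonacci ≤ 7 is 5; 7 − 5 = 2
largest Fibonacci ≤ 2 is 2; 2 − 2 = 0
So 227 = 144 + 55 + 21 + 5 + 2, with no two terms consecutive in the sequence.

144 + 55 + 21 + 5 + 2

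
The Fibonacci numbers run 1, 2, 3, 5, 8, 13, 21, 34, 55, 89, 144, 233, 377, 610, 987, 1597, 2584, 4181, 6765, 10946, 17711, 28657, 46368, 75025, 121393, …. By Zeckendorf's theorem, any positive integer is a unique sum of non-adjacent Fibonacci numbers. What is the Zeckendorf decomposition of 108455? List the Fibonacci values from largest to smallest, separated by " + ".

75025 + 28657 + 4181 + 377 + 144 + 55 + 13 + 3

Greedily peel off the largest Fibonacci term at each step:
subtract 75025 from 108455: 33430 remains
subtract 28657 from 33430: 4773 remains
subtract 4181 from 4773: 592 remains
subtract 377 from 592: 215 remains
subtract 144 from 215: 71 remains
subtract 55 from 71: 16 remains
subtract 13 from 16: 3 remains
subtract 3 from 3: 0 remains
So 108455 = 75025 + 28657 + 4181 + 377 + 144 + 55 + 13 + 3, with no two terms consecutive in the sequence.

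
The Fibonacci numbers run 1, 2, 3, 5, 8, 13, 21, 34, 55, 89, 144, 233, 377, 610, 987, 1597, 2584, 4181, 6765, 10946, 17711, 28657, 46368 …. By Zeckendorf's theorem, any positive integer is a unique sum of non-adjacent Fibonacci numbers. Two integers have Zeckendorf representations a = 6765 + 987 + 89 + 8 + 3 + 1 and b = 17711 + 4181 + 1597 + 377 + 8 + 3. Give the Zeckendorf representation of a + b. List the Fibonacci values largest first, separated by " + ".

28657 + 2584 + 377 + 89 + 21 + 2

The two numbers are 7853 and 23877, so their sum is 31730.
31730: greatest Fibonacci not exceeding it is 28657, leaving 3073
3073: greatest Fibonacci not exceeding it is 2584, leaving 489
489: greatest Fibonacci not exceeding it is 377, leaving 112
112: greatest Fibonacci not exceeding it is 89, leaving 23
23: greatest Fibonacci not exceeding it is 21, leaving 2
2: greatest Fibonacci not exceeding it is 2, leaving 0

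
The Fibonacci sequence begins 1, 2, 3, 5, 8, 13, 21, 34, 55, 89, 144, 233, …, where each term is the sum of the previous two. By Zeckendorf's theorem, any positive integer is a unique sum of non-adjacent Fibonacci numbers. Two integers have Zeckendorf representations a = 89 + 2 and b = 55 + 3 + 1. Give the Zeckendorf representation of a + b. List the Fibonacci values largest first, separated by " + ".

144 + 5 + 1

The two numbers are 91 and 59, so their sum is 150.
subtract 144 from 150: 6 remains
subtract 5 from 6: 1 remains
subtract 1 from 1: 0 remains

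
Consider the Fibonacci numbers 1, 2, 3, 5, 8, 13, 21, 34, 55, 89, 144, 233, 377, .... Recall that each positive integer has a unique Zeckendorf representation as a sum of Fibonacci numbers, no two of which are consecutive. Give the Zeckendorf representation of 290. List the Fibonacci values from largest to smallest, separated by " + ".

233 + 55 + 2

Greedily peel off the largest Fibonacci term at each step:
290: greatest Fibonacci not exceeding it is 233, leaving 57
57: greatest Fibonacci not exceeding it is 55, leaving 2
2: greatest Fibonacci not exceeding it is 2, leaving 0
So 290 = 233 + 55 + 2, with no two terms consecutive in the sequence.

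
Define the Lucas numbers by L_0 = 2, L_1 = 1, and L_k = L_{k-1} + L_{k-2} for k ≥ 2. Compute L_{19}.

9349

Iterating the recurrence up to L_{11} = 199 and L_{10} = 123:
L_{12} = L_{11} + L_{10} = 199 + 123 = 322
L_{13} = L_{12} + L_{11} = 322 + 199 = 521
L_{14} = L_{13} + L_{12} = 521 + 322 = 843
L_{15} = L_{14} + L_{13} = 843 + 521 = 1364
L_{16} = L_{15} + L_{14} = 1364 + 843 = 2207
L_{17} = L_{16} + L_{15} = 2207 + 1364 = 3571
L_{18} = L_{17} + L_{16} = 3571 + 2207 = 5778
L_{19} = L_{18} + L_{17} = 5778 + 3571 = 9349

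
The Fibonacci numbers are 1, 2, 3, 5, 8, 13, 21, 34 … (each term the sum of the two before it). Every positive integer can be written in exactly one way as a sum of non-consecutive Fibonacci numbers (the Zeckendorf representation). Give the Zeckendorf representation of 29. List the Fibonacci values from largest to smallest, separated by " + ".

Greedy algorithm:
take 21 (≤ 29); 29 − 21 = 8
take 8 (≤ 8); 8 − 8 = 0
So 29 = 21 + 8, with no two terms consecutive in the sequence.

21 + 8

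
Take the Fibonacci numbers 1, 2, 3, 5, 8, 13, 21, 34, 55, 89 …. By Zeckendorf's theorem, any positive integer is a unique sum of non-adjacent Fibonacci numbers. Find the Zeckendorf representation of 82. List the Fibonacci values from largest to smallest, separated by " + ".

55 + 21 + 5 + 1

Greedy algorithm:
subtract 55 from 82: 27 remains
subtract 21 from 27: 6 remains
subtract 5 from 6: 1 remains
subtract 1 from 1: 0 remains
So 82 = 55 + 21 + 5 + 1, with no two terms consecutive in the sequence.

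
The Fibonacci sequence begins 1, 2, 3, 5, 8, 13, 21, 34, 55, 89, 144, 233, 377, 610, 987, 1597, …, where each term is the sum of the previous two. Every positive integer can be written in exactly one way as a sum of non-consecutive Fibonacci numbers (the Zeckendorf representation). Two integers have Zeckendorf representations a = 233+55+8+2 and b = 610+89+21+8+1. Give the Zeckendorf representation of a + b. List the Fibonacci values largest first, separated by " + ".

The two numbers are 298 and 729, so their sum is 1027.
Repeatedly subtract the largest Fibonacci number that fits:
subtract 987 from 1027: 40 remains
subtract 34 from 40: 6 remains
subtract 5 from 6: 1 remains
subtract 1 from 1: 0 remains

987 + 34 + 5 + 1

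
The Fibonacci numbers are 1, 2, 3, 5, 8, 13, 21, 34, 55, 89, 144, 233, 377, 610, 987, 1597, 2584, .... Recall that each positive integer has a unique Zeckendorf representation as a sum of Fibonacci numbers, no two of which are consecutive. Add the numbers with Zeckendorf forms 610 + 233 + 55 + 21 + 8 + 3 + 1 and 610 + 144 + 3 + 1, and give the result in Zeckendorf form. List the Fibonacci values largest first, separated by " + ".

1597 + 89 + 3

The two numbers are 931 and 758, so their sum is 1689.
Greedy algorithm:
1689 − 1597 = 92
92 − 89 = 3
3 − 3 = 0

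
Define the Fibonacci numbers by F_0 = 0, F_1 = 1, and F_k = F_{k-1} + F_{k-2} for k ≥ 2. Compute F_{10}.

Iterating the recurrence up to F_{5} = 5 and F_{4} = 3:
F_{6} = F_{5} + F_{4} = 5 + 3 = 8
F_{7} = F_{6} + F_{5} = 8 + 5 = 13
F_{8} = F_{7} + F_{6} = 13 + 8 = 21
F_{9} = F_{8} + F_{7} = 21 + 13 = 34
F_{10} = F_{9} + F_{8} = 34 + 21 = 55

55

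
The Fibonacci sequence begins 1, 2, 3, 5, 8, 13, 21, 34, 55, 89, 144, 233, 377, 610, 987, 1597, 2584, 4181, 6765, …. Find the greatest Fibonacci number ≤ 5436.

4181

4181 ≤ 5436 < 6765, so the largest Fibonacci number not exceeding 5436 is 4181.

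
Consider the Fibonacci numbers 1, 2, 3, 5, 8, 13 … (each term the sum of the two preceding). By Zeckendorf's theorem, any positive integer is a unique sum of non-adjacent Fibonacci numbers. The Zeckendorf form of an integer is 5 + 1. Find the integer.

5 + 1 = 6.

6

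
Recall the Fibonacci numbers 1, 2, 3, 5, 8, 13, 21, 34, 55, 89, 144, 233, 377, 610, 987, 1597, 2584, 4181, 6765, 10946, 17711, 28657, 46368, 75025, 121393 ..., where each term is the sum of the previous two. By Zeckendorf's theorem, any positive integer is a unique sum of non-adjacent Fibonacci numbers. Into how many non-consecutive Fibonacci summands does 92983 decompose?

5

Greedily peel off the largest Fibonacci term at each step:
92983: greatest Fibonacci not exceeding it is 75025, leaving 17958
17958: greatest Fibonacci not exceeding it is 17711, leaving 247
247: greatest Fibonacci not exceeding it is 233, leaving 14
14: greatest Fibonacci not exceeding it is 13, leaving 1
1: greatest Fibonacci not exceeding it is 1, leaving 0
92983 = 75025 + 17711 + 233 + 13 + 1, which has 5 terms.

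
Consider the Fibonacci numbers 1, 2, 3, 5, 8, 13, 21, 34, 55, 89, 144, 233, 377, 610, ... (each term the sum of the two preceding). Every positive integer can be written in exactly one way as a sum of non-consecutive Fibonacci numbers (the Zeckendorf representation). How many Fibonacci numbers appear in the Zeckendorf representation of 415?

4

Greedily peel off the largest Fibonacci term at each step:
subtract 377 from 415: 38 remains
subtract 34 from 38: 4 remains
subtract 3 from 4: 1 remains
subtract 1 from 1: 0 remains
415 = 377 + 34 + 3 + 1, which has 4 terms.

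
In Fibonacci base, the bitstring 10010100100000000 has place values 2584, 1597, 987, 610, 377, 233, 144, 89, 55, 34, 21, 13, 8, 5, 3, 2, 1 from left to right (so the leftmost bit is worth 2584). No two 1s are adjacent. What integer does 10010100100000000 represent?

Summing the place values of the 1 bits: 2584 + 610 + 233 + 55 = 3482.

3482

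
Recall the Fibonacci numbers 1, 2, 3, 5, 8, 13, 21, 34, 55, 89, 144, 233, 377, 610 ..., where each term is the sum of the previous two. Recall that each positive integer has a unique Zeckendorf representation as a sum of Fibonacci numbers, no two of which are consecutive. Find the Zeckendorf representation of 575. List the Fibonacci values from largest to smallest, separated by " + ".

377 + 144 + 34 + 13 + 5 + 2

subtract 377 from 575: 198 remains
subtract 144 from 198: 54 remains
subtract 34 from 54: 20 remains
subtract 13 from 20: 7 remains
subtract 5 from 7: 2 remains
subtract 2 from 2: 0 remains
So 575 = 377 + 144 + 34 + 13 + 5 + 2, with no two terms consecutive in the sequence.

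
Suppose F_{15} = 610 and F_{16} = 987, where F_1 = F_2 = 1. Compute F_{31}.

By F_{2k+1} = F_k² + F_{k+1}²: F_{31} = 610² + 987² = 372100 + 974169 = 1346269.

1346269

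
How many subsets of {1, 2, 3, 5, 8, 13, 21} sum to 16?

4

Each representation comes from the Zeckendorf form by replacing some F_k with F_{k−1} + F_{k−2} where possible.
16 = 13+3 = 13+2+1 = 8+5+3 = 8+5+2+1 — 4 representations.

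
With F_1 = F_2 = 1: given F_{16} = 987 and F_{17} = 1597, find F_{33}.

3524578

By F_{2k+1} = F_k² + F_{k+1}²: F_{33} = 987² + 1597² = 974169 + 2550409 = 3524578.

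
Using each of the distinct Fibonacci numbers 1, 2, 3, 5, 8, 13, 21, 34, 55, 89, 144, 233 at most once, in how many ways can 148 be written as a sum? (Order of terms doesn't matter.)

Each representation comes from the Zeckendorf form by replacing some F_k with F_{k−1} + F_{k−2} where possible.
148 = 144+3+1 = 89+55+3+1 = 89+34+21+3+1 = … (1 more), for 4 in all.

4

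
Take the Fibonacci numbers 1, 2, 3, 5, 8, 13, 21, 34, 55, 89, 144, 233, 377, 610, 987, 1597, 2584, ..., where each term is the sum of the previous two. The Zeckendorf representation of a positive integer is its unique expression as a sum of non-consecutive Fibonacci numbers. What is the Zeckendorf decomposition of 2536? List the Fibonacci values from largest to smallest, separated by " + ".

1597 + 610 + 233 + 89 + 5 + 2

take 1597 (≤ 2536); 2536 − 1597 = 939
take 610 (≤ 939); 939 − 610 = 329
take 233 (≤ 329); 329 − 233 = 96
take 89 (≤ 96); 96 − 89 = 7
take 5 (≤ 7); 7 − 5 = 2
take 2 (≤ 2); 2 − 2 = 0
So 2536 = 1597 + 610 + 233 + 89 + 5 + 2, with no two terms consecutive in the sequence.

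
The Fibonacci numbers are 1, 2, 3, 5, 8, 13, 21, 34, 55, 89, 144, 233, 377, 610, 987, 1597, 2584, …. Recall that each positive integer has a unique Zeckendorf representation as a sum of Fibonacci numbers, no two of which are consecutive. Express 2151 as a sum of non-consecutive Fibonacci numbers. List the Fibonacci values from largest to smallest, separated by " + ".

1597 + 377 + 144 + 21 + 8 + 3 + 1

1597 ≤ 2151 < 2584, so take 1597; remainder 554
377 ≤ 554 < 610, so take 377; remainder 177
144 ≤ 177 < 233, so take 144; remainder 33
21 ≤ 33 < 34, so take 21; remainder 12
8 ≤ 12 < 13, so take 8; remainder 4
3 ≤ 4 < 5, so take 3; remainder 1
1 ≤ 1 < 2, so take 1; remainder 0
So 2151 = 1597 + 377 + 144 + 21 + 8 + 3 + 1, with no two terms consecutive in the sequence.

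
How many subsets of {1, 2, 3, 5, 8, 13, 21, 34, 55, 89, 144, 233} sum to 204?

Starting from the Zeckendorf form and repeatedly splitting a term F_k into F_{k−1} + F_{k−2} (when neither is already used) reaches every representation.
204 = 144+55+5 = 144+55+3+2 = 144+34+21+5 = … (7 more), for 10 in all.

10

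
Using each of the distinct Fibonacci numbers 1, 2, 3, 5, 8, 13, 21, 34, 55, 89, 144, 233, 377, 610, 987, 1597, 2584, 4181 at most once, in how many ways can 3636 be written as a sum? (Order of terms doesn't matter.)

31

Starting from the Zeckendorf form and repeatedly splitting a term F_k into F_{k−1} + F_{k−2} (when neither is already used) reaches every representation.
3636 = 2584+987+55+8+2 = 2584+987+55+5+3+2 = 2584+987+34+21+8+2 = 2584+610+377+55+8+2 = … (27 more), for 31 in all.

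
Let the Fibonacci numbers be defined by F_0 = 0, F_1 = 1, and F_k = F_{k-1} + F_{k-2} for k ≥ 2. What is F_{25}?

75025

Iterating the recurrence up to F_{21} = 10946 and F_{20} = 6765:
F_{22} = F_{21} + F_{20} = 10946 + 6765 = 17711
F_{23} = F_{22} + F_{21} = 17711 + 10946 = 28657
F_{24} = F_{23} + F_{22} = 28657 + 17711 = 46368
F_{25} = F_{24} + F_{23} = 46368 + 28657 = 75025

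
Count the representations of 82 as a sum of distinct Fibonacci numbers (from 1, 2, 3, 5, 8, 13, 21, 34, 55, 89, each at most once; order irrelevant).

Each representation comes from the Zeckendorf form by replacing some F_k with F_{k−1} + F_{k−2} where possible.
82 = 55+21+5+1 = 55+21+3+2+1 = 55+13+8+5+1 = 55+13+8+3+2+1 = 34+21+13+8+5+1 = … (1 more), for 6 in all.

6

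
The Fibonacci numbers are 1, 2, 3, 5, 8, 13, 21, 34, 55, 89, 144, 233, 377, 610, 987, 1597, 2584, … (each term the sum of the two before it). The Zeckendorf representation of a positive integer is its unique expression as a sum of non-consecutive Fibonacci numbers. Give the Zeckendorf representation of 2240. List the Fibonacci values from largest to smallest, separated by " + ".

Repeatedly subtract the largest Fibonacci number that fits:
2240: greatest Fibonacci not exceeding it is 1597, leaving 643
643: greatest Fibonacci not exceeding it is 610, leaving 33
33: greatest Fibonacci not exceeding it is 21, leaving 12
12: greatest Fibonacci not exceeding it is 8, leaving 4
4: greatest Fibonacci not exceeding it is 3, leaving 1
1: greatest Fibonacci not exceeding it is 1, leaving 0
So 2240 = 1597 + 610 + 21 + 8 + 3 + 1, with no two terms consecutive in the sequence.

1597 + 610 + 21 + 8 + 3 + 1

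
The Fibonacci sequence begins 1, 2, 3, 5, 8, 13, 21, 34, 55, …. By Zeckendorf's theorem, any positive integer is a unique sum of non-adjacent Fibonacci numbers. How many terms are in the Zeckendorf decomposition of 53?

4

subtract 34 from 53: 19 remains
subtract 13 from 19: 6 remains
subtract 5 from 6: 1 remains
subtract 1 from 1: 0 remains
53 = 34 + 13 + 5 + 1, which has 4 terms.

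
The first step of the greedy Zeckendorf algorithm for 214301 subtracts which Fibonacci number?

196418

196418 ≤ 214301 < 317811, so the largest Fibonacci number not exceeding 214301 is 196418.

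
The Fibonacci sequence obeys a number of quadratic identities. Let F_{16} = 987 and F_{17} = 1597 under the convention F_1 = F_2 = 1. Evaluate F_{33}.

By F_{2k+1} = F_k² + F_{k+1}²: F_{33} = 987² + 1597² = 974169 + 2550409 = 3524578.

3524578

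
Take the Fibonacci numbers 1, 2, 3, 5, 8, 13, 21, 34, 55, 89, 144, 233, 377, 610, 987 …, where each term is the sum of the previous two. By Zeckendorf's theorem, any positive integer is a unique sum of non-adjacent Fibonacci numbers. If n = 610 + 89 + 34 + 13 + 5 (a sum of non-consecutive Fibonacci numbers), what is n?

610 + 89 + 34 + 13 + 5 = 751.

751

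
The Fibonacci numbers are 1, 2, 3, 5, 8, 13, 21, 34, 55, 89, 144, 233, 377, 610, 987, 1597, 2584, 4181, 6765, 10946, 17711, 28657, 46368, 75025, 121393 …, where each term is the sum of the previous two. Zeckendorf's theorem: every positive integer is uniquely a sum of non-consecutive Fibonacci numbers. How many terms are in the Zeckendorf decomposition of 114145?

9

Greedy algorithm:
114145 − 75025 = 39120
39120 − 28657 = 10463
10463 − 6765 = 3698
3698 − 2584 = 1114
1114 − 987 = 127
127 − 89 = 38
38 − 34 = 4
4 − 3 = 1
1 − 1 = 0
114145 = 75025 + 28657 + 6765 + 2584 + 987 + 89 + 34 + 3 + 1, which has 9 terms.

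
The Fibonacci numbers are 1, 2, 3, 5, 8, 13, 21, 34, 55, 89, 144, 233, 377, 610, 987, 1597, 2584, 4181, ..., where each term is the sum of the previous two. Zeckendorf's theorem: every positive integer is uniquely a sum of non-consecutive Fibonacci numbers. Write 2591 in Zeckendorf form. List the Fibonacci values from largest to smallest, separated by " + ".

2591: greatest Fibonacci not exceeding it is 2584, leaving 7
7: greatest Fibonacci not exceeding it is 5, leaving 2
2: greatest Fibonacci not exceeding it is 2, leaving 0
So 2591 = 2584 + 5 + 2, with no two terms consecutive in the sequence.

2584 + 5 + 2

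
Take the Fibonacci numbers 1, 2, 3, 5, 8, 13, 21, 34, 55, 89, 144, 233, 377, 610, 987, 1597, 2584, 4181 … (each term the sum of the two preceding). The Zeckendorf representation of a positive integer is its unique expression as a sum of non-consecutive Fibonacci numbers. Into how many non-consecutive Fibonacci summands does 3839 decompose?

5

subtract 2584 from 3839: 1255 remains
subtract 987 from 1255: 268 remains
subtract 233 from 268: 35 remains
subtract 34 from 35: 1 remains
subtract 1 from 1: 0 remains
3839 = 2584 + 987 + 233 + 34 + 1, which has 5 terms.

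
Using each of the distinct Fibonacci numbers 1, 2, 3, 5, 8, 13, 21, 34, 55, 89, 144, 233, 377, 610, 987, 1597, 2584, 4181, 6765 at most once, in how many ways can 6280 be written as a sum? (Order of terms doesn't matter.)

30

Each representation comes from the Zeckendorf form by replacing some F_k with F_{k−1} + F_{k−2} where possible.
6280 = 4181+1597+377+89+34+2 = 4181+1597+377+89+21+13+2 = 4181+1597+233+144+89+34+2 = 4181+987+610+377+89+34+2 = … (26 more), for 30 in all.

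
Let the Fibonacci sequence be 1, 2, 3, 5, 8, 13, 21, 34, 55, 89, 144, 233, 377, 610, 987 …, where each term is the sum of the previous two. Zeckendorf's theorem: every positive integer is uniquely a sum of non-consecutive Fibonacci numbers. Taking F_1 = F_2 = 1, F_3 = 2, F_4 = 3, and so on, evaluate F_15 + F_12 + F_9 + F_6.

F_15 + F_12 + F_9 + F_6 = 610 + 144 + 34 + 8 = 796.

796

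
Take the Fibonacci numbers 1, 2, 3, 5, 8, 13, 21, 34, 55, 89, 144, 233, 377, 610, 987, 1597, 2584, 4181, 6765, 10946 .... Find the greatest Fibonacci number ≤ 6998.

6765

6765 ≤ 6998 < 10946, so the largest Fibonacci number not exceeding 6998 is 6765.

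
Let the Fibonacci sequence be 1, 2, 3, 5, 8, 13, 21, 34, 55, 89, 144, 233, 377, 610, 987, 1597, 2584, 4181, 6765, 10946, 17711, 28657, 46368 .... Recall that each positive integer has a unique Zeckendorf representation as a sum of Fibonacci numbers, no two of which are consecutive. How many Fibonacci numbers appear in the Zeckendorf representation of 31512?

Greedily peel off the largest Fibonacci term at each step:
subtract 28657 from 31512: 2855 remains
subtract 2584 from 2855: 271 remains
subtract 233 from 271: 38 remains
subtract 34 from 38: 4 remains
subtract 3 from 4: 1 remains
subtract 1 from 1: 0 remains
31512 = 28657 + 2584 + 233 + 34 + 3 + 1, which has 6 terms.

6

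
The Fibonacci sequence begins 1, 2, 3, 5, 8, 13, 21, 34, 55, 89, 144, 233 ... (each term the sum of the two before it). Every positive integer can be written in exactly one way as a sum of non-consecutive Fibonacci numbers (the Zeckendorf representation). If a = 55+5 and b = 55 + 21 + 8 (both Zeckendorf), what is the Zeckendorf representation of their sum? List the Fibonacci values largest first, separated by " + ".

144

The two numbers are 60 and 84, so their sum is 144.
largest Fibonacci ≤ 144 is 144; 144 − 144 = 0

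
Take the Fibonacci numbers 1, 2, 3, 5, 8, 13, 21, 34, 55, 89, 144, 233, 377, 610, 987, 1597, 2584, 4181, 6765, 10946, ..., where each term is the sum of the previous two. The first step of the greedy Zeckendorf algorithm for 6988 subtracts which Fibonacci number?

6765

6765 ≤ 6988 < 10946, so the largest Fibonacci number not exceeding 6988 is 6765.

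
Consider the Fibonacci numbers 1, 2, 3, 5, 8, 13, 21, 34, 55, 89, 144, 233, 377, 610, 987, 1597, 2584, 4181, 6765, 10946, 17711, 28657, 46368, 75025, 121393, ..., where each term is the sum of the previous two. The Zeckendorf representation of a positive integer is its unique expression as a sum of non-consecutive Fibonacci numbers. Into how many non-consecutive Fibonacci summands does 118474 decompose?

Repeatedly subtract the largest Fibonacci number that fits:
largest Fibonacci ≤ 118474 is 75025; 118474 − 75025 = 43449
largest Fibonacci ≤ 43449 is 28657; 43449 − 28657 = 14792
largest Fibonacci ≤ 14792 is 10946; 14792 − 10946 = 3846
largest Fibonacci ≤ 3846 is 2584; 3846 − 2584 = 1262
largest Fibonacci ≤ 1262 is 987; 1262 − 987 = 275
largest Fibonacci ≤ 275 is 233; 275 − 233 = 42
largest Fibonacci ≤ 42 is 34; 42 − 34 = 8
largest Fibonacci ≤ 8 is 8; 8 − 8 = 0
118474 = 75025 + 28657 + 10946 + 2584 + 987 + 233 + 34 + 8, which has 8 terms.

8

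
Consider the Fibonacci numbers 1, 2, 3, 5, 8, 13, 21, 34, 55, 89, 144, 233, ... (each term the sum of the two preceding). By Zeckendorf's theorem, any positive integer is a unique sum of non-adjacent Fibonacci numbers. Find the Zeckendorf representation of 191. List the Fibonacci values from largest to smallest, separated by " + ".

Greedily peel off the largest Fibonacci term at each step:
191: greatest Fibonacci not exceeding it is 144, leaving 47
47: greatest Fibonacci not exceeding it is 34, leaving 13
13: greatest Fibonacci not exceeding it is 13, leaving 0
So 191 = 144 + 34 + 13, with no two terms consecutive in the sequence.

144 + 34 + 13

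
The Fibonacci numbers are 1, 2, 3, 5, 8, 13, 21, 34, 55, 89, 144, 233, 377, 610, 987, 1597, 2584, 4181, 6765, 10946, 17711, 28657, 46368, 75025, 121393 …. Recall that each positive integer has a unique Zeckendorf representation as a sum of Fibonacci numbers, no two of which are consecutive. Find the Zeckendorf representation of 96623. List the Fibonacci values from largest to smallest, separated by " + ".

Repeatedly subtract the largest Fibonacci number that fits:
75025 ≤ 96623 < 121393, so take 75025; remainder 21598
17711 ≤ 21598 < 28657, so take 17711; remainder 3887
2584 ≤ 3887 < 4181, so take 2584; remainder 1303
987 ≤ 1303 < 1597, so take 987; remainder 316
233 ≤ 316 < 377, so take 233; remainder 83
55 ≤ 83 < 89, so take 55; remainder 28
21 ≤ 28 < 34, so take 21; remainder 7
5 ≤ 7 < 8, so take 5; remainder 2
2 ≤ 2 < 3, so take 2; remainder 0
So 96623 = 75025 + 17711 + 2584 + 987 + 233 + 55 + 21 + 5 + 2, with no two terms consecutive in the sequence.

75025 + 17711 + 2584 + 987 + 233 + 55 + 21 + 5 + 2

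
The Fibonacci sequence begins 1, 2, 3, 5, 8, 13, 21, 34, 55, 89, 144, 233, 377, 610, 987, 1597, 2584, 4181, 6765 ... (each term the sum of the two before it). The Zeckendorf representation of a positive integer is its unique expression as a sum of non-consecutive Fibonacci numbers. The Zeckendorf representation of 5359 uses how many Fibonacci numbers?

5

Greedily peel off the largest Fibonacci term at each step:
4181 ≤ 5359 < 6765, so take 4181; remainder 1178
987 ≤ 1178 < 1597, so take 987; remainder 191
144 ≤ 191 < 233, so take 144; remainder 47
34 ≤ 47 < 55, so take 34; remainder 13
13 ≤ 13 < 21, so take 13; remainder 0
5359 = 4181 + 987 + 144 + 34 + 13, which has 5 terms.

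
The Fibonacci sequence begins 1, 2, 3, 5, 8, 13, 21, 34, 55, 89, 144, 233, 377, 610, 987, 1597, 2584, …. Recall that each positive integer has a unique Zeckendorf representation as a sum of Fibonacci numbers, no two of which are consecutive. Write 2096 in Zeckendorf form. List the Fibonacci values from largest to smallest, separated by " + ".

1597 + 377 + 89 + 21 + 8 + 3 + 1

Repeatedly subtract the largest Fibonacci number that fits:
2096 − 1597 = 499
499 − 377 = 122
122 − 89 = 33
33 − 21 = 12
12 − 8 = 4
4 − 3 = 1
1 − 1 = 0
So 2096 = 1597 + 377 + 89 + 21 + 8 + 3 + 1, with no two terms consecutive in the sequence.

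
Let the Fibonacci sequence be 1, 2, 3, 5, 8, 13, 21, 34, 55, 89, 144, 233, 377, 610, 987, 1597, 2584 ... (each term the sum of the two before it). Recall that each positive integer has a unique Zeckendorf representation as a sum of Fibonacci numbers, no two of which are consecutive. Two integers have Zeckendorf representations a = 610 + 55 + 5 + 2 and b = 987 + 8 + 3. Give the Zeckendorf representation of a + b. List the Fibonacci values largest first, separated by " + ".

1597 + 55 + 13 + 5

The two numbers are 672 and 998, so their sum is 1670.
subtract 1597 from 1670: 73 remains
subtract 55 from 73: 18 remains
subtract 13 from 18: 5 remains
subtract 5 from 5: 0 remains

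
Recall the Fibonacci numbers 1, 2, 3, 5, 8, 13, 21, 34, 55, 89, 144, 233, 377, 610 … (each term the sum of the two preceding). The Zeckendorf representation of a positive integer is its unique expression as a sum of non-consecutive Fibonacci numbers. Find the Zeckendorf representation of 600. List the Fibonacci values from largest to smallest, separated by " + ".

377 ≤ 600 < 610, so take 377; remainder 223
144 ≤ 223 < 233, so take 144; remainder 79
55 ≤ 79 < 89, so take 55; remainder 24
21 ≤ 24 < 34, so take 21; remainder 3
3 ≤ 3 < 5, so take 3; remainder 0
So 600 = 377 + 144 + 55 + 21 + 3, with no two terms consecutive in the sequence.

377 + 144 + 55 + 21 + 3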